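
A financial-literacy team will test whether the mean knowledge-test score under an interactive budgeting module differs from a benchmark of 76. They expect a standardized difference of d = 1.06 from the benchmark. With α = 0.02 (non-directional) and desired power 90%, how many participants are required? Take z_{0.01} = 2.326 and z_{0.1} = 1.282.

n = 12

For a one-sample test: n = ((z_{α/2} + z_β) / d)².
z_{α/2} + z_β = 2.326 + 1.282 = 3.608.
n = (3.608 / 1.06)² = 3.404² = 11.59.
Round up.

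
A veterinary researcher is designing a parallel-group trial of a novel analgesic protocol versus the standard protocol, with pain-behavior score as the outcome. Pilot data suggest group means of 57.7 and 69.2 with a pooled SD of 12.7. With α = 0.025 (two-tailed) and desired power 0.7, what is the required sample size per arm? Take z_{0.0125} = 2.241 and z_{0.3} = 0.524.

Cohen's d = |M₁ − M₂| / SD_pooled = |57.7 − 69.2| / 12.7 = 11.5 / 12.7 = 0.906.
For two independent groups with equal n: n = 2·((z_{α/2} + z_β) / d)².
z_{α/2} + z_β = 2.241 + 0.524 = 2.765.
n = 2 × (2.765 / 0.906)² = 2 × 3.052² = 2 × 9.31 = 18.6.
Round up to the next whole participant.

n = 19 per group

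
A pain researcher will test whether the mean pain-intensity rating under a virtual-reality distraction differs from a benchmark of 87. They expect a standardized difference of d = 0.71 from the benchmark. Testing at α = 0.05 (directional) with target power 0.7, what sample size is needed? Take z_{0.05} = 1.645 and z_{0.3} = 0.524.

n = 10

For a one-sample test: n = ((z_{α} + z_β) / d)².
z_{α} + z_β = 1.645 + 0.524 = 2.169.
n = (2.169 / 0.71)² = 3.055² = 9.33.
Round up.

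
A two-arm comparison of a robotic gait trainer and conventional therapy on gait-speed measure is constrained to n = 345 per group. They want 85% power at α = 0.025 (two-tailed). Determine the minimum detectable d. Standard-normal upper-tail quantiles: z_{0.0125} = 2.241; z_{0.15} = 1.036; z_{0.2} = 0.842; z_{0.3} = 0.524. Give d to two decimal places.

For two independent groups of n = 345 each: d_min = (z_{α/2} + z_β)·√(2/n).
z-sum = 2.241 + 1.036 = 3.277.
d_min = 3.277 × √(2/345) = 3.277 × 0.0761 = 0.250.

d_min ≈ 0.25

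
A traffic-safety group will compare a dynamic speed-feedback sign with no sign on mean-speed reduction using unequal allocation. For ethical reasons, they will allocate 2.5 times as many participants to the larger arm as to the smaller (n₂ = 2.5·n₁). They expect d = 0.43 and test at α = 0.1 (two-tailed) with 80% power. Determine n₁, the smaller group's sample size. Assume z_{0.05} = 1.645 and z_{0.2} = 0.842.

With allocation ratio k = n₂/n₁ = 2.5, Var(x̄₁−x̄₂) = σ²(1/n₁ + 1/(k·n₁)) = σ²·(k+1)/(k·n₁).
So n₁ = (1 + 1/k)·((z_{α/2} + z_β)/d)² = 1.400 × (2.487/0.43)².
n₁ = 1.400 × 33.45 = 46.8.
Round up: n₁ = 47, giving n₂ = ⌈2.5 × 47⌉ = ⌈117.5⌉ = 118.

n₁ = 47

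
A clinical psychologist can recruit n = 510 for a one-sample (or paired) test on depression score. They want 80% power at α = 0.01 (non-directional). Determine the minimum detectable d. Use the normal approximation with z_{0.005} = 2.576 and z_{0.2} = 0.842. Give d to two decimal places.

d_min ≈ 0.15

For a single sample (or paired design) of n = 510: d_min = (z_{α/2} + z_β)/√n.
z-sum = 2.576 + 0.842 = 3.418.
d_min = 3.418 / √510 = 3.418 / 22.583 = 0.151.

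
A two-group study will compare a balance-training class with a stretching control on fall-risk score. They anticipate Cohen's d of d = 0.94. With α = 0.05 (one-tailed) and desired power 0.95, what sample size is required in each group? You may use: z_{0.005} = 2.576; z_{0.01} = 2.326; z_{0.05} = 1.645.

n = 25 per group

For two independent groups with equal n: n = 2·((z_{α} + z_β) / d)².
z_{α} + z_β = 1.645 + 1.645 = 3.290.
n = 2 × (3.290 / 0.94)² = 2 × 3.500² = 2 × 12.25 = 24.5.
Round up to the next whole participant.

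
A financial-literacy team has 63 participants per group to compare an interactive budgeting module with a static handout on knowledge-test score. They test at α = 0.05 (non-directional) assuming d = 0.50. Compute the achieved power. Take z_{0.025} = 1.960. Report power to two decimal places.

For two equal groups, power = Φ(d·√(n/2) − z_{α/2}).
d·√(n/2) = 0.50 × √(63/2) = 0.50 × 5.612 = 2.806.
z_β = 2.806 − 1.960 = 0.846.
Power = Φ(0.846) = 0.801.

power ≈ 0.80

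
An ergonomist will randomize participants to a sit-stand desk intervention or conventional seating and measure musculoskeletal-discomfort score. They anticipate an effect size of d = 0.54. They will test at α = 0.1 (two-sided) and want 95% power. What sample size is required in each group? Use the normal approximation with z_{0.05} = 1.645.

For two independent groups with equal n: n = 2·((z_{α/2} + z_β) / d)².
z_{α/2} + z_β = 1.645 + 1.645 = 3.290.
n = 2 × (3.290 / 0.54)² = 2 × 6.093² = 2 × 37.12 = 74.2.
Round up to the next whole participant.

n = 75 per group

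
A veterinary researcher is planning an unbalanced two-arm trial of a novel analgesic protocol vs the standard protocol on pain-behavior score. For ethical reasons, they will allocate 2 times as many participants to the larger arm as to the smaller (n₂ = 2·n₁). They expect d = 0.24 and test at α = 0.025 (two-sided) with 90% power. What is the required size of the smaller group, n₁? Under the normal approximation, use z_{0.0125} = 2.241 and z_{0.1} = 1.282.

n₁ = 324

With allocation ratio k = n₂/n₁ = 2, Var(x̄₁−x̄₂) = σ²(1/n₁ + 1/(k·n₁)) = σ²·(k+1)/(k·n₁).
So n₁ = (1 + 1/k)·((z_{α/2} + z_β)/d)² = 1.500 × (3.523/0.24)².
n₁ = 1.500 × 215.48 = 323.2.
Round up: n₁ = 324, giving n₂ = 2 × 324 = 648.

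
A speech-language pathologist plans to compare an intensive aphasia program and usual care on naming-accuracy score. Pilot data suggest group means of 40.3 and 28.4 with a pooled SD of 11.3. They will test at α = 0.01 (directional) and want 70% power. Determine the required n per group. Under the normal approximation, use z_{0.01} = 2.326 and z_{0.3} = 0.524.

Cohen's d = |M₁ − M₂| / SD_pooled = |40.3 − 28.4| / 11.3 = 11.9 / 11.3 = 1.053.
For two independent groups with equal n: n = 2·((z_{α} + z_β) / d)².
z_{α} + z_β = 2.326 + 0.524 = 2.850.
n = 2 × (2.850 / 1.053)² = 2 × 2.707² = 2 × 7.33 = 14.7.
Round up to the next whole participant.

n = 15 per group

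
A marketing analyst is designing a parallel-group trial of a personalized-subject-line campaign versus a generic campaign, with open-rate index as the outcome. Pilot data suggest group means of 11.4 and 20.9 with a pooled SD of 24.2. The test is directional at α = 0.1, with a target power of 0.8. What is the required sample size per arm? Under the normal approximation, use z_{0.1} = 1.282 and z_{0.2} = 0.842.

Cohen's d = |M₁ − M₂| / SD_pooled = |11.4 − 20.9| / 24.2 = 9.5 / 24.2 = 0.393.
For two independent groups with equal n: n = 2·((z_{α} + z_β) / d)².
z_{α} + z_β = 1.282 + 0.842 = 2.124.
n = 2 × (2.124 / 0.393)² = 2 × 5.405² = 2 × 29.21 = 58.4.
Round up to the next whole participant.

n = 59 per group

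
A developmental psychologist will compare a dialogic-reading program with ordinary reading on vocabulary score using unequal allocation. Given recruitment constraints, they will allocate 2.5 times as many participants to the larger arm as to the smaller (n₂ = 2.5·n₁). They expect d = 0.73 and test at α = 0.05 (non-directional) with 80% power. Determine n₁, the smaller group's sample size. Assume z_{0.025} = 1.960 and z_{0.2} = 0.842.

With allocation ratio k = n₂/n₁ = 2.5, Var(x̄₁−x̄₂) = σ²(1/n₁ + 1/(k·n₁)) = σ²·(k+1)/(k·n₁).
So n₁ = (1 + 1/k)·((z_{α/2} + z_β)/d)² = 1.400 × (2.802/0.73)².
n₁ = 1.400 × 14.73 = 20.6.
Round up: n₁ = 21, giving n₂ = ⌈2.5 × 21⌉ = ⌈52.5⌉ = 53.

n₁ = 21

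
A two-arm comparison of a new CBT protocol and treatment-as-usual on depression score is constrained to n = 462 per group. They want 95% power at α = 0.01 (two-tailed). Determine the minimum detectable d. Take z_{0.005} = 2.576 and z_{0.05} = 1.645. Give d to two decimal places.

For two independent groups of n = 462 each: d_min = (z_{α/2} + z_β)·√(2/n).
z-sum = 2.576 + 1.645 = 4.221.
d_min = 4.221 × √(2/462) = 4.221 × 0.0658 = 0.278.

d_min ≈ 0.28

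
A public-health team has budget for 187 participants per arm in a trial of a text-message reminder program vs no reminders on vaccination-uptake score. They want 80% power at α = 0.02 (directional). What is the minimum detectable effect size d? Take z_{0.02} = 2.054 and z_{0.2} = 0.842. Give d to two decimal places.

d_min ≈ 0.30

For two independent groups of n = 187 each: d_min = (z_{α} + z_β)·√(2/n).
z-sum = 2.054 + 0.842 = 2.896.
d_min = 2.896 × √(2/187) = 2.896 × 0.1034 = 0.299.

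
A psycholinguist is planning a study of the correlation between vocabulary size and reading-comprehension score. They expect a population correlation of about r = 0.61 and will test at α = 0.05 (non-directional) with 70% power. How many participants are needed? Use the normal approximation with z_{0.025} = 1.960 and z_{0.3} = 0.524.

Fisher's z: C = ½·ln((1+r)/(1−r)) = ½·ln(4.1282) = 0.7089.
n = ((z_{α/2} + z_β)/C)² + 3.
(1.960 + 0.524) / 0.7089 = 2.484 / 0.7089 = 3.504.
n = 3.504² + 3 = 12.28 + 3 = 15.3.
Round up.

n = 16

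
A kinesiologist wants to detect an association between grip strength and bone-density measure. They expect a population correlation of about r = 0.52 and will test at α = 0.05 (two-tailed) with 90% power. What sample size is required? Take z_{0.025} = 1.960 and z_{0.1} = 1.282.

Fisher's z: C = ½·ln((1+r)/(1−r)) = ½·ln(3.1667) = 0.5763.
n = ((z_{α/2} + z_β)/C)² + 3.
(1.960 + 1.282) / 0.5763 = 3.242 / 0.5763 = 5.626.
n = 5.626² + 3 = 31.65 + 3 = 34.6.
Round up.

n = 35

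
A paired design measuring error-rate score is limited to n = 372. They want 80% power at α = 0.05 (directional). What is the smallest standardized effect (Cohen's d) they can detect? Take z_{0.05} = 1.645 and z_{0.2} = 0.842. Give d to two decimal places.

For a single sample (or paired design) of n = 372: d_min = (z_{α} + z_β)/√n.
z-sum = 1.645 + 0.842 = 2.487.
d_min = 2.487 / √372 = 2.487 / 19.287 = 0.129.

d_min ≈ 0.13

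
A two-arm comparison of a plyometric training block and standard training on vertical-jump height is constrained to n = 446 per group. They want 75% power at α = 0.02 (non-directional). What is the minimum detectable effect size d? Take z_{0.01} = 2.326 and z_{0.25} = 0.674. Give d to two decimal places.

d_min ≈ 0.20

For two independent groups of n = 446 each: d_min = (z_{α/2} + z_β)·√(2/n).
z-sum = 2.326 + 0.674 = 3.000.
d_min = 3.000 × √(2/446) = 3.000 × 0.0670 = 0.201.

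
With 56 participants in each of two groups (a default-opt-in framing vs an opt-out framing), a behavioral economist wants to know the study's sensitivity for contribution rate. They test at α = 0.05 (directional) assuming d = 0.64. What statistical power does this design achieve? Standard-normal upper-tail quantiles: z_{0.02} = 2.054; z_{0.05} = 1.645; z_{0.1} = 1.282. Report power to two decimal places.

For two equal groups, power = Φ(d·√(n/2) − z_{α}).
d·√(n/2) = 0.64 × √(56/2) = 0.64 × 5.292 = 3.387.
z_β = 3.387 − 1.645 = 1.742.
Power = Φ(1.742) = 0.959.

power ≈ 0.96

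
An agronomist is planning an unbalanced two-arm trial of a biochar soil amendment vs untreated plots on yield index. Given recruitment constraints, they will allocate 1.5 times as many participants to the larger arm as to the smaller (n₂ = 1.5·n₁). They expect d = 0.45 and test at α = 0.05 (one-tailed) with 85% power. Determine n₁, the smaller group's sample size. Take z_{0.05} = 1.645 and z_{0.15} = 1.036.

n₁ = 60

With allocation ratio k = n₂/n₁ = 1.5, Var(x̄₁−x̄₂) = σ²(1/n₁ + 1/(k·n₁)) = σ²·(k+1)/(k·n₁).
So n₁ = (1 + 1/k)·((z_{α} + z_β)/d)² = 1.667 × (2.681/0.45)².
n₁ = 1.667 × 35.50 = 59.2.
Round up: n₁ = 60, giving n₂ = 1.5 × 60 = 90.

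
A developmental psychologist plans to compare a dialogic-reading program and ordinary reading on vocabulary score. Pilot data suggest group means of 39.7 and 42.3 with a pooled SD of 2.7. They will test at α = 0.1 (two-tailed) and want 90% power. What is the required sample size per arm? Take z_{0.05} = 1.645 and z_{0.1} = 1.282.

n = 19 per group

Cohen's d = |M₁ − M₂| / SD_pooled = |39.7 − 42.3| / 2.7 = 2.6 / 2.7 = 0.963.
For two independent groups with equal n: n = 2·((z_{α/2} + z_β) / d)².
z_{α/2} + z_β = 1.645 + 1.282 = 2.927.
n = 2 × (2.927 / 0.963)² = 2 × 3.039² = 2 × 9.24 = 18.5.
Round up to the next whole participant.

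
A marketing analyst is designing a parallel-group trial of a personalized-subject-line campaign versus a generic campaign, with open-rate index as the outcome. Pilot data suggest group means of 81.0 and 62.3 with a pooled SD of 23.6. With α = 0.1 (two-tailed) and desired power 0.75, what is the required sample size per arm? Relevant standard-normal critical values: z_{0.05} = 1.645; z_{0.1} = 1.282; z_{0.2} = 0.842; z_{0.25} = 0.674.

Cohen's d = |M₁ − M₂| / SD_pooled = |81.0 − 62.3| / 23.6 = 18.7 / 23.6 = 0.792.
For two independent groups with equal n: n = 2·((z_{α/2} + z_β) / d)².
z_{α/2} + z_β = 1.645 + 0.674 = 2.319.
n = 2 × (2.319 / 0.792)² = 2 × 2.928² = 2 × 8.57 = 17.1.
Round up to the next whole participant.

n = 18 per group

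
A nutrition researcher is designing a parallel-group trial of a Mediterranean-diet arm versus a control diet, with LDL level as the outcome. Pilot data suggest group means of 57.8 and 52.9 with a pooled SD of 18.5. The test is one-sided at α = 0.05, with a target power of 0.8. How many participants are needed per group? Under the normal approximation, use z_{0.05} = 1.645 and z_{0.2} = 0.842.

Cohen's d = |M₁ − M₂| / SD_pooled = |57.8 − 52.9| / 18.5 = 4.9 / 18.5 = 0.265.
For two independent groups with equal n: n = 2·((z_{α} + z_β) / d)².
z_{α} + z_β = 1.645 + 0.842 = 2.487.
n = 2 × (2.487 / 0.265)² = 2 × 9.385² = 2 × 88.08 = 176.2.
Round up to the next whole participant.

n = 177 per group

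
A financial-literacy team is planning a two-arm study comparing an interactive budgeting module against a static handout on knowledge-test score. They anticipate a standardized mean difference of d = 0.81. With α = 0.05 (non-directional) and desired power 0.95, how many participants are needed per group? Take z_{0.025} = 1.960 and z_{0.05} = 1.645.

For two independent groups with equal n: n = 2·((z_{α/2} + z_β) / d)².
z_{α/2} + z_β = 1.960 + 1.645 = 3.605.
n = 2 × (3.605 / 0.81)² = 2 × 4.451² = 2 × 19.81 = 39.6.
Round up to the next whole participant.

n = 40 per group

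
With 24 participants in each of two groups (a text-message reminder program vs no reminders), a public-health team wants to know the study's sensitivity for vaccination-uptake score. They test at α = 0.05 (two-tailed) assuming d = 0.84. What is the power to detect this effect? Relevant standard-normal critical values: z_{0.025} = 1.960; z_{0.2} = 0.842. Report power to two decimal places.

power ≈ 0.83

For two equal groups, power = Φ(d·√(n/2) − z_{α/2}).
d·√(n/2) = 0.84 × √(24/2) = 0.84 × 3.464 = 2.910.
z_β = 2.910 − 1.960 = 0.950.
Power = Φ(0.950) = 0.829.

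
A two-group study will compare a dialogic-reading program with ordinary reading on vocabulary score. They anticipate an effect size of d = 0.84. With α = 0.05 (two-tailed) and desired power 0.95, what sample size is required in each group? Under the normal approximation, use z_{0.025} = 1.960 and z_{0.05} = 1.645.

For two independent groups with equal n: n = 2·((z_{α/2} + z_β) / d)².
z_{α/2} + z_β = 1.960 + 1.645 = 3.605.
n = 2 × (3.605 / 0.84)² = 2 × 4.292² = 2 × 18.42 = 36.8.
Round up to the next whole participant.

n = 37 per group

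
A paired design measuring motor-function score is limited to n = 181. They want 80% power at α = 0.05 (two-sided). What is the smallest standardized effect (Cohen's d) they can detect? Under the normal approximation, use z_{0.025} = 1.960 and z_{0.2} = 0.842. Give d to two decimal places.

d_min ≈ 0.21

For a single sample (or paired design) of n = 181: d_min = (z_{α/2} + z_β)/√n.
z-sum = 1.960 + 0.842 = 2.802.
d_min = 2.802 / √181 = 2.802 / 13.454 = 0.208.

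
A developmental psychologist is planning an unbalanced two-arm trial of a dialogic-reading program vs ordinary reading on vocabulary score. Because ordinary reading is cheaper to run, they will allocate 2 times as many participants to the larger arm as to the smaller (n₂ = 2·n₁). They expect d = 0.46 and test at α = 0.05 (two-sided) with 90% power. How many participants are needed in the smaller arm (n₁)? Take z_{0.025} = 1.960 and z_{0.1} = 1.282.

n₁ = 75

With allocation ratio k = n₂/n₁ = 2, Var(x̄₁−x̄₂) = σ²(1/n₁ + 1/(k·n₁)) = σ²·(k+1)/(k·n₁).
So n₁ = (1 + 1/k)·((z_{α/2} + z_β)/d)² = 1.500 × (3.242/0.46)².
n₁ = 1.500 × 49.67 = 74.5.
Round up: n₁ = 75, giving n₂ = 2 × 75 = 150.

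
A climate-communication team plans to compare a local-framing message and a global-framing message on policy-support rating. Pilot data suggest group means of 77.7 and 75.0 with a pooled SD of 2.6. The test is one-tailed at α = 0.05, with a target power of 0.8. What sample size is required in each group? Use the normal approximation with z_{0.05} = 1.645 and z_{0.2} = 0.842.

n = 12 per group

Cohen's d = |M₁ − M₂| / SD_pooled = |77.7 − 75.0| / 2.6 = 2.7 / 2.6 = 1.038.
For two independent groups with equal n: n = 2·((z_{α} + z_β) / d)².
z_{α} + z_β = 1.645 + 0.842 = 2.487.
n = 2 × (2.487 / 1.038)² = 2 × 2.396² = 2 × 5.74 = 11.5.
Round up to the next whole participant.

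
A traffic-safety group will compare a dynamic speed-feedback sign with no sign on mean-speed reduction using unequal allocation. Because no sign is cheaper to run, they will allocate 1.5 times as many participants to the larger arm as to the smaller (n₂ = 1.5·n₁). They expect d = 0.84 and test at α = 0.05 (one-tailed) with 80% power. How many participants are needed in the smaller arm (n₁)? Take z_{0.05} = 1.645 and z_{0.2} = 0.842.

With allocation ratio k = n₂/n₁ = 1.5, Var(x̄₁−x̄₂) = σ²(1/n₁ + 1/(k·n₁)) = σ²·(k+1)/(k·n₁).
So n₁ = (1 + 1/k)·((z_{α} + z_β)/d)² = 1.667 × (2.487/0.84)².
n₁ = 1.667 × 8.77 = 14.6.
Round up: n₁ = 15, giving n₂ = ⌈1.5 × 15⌉ = ⌈22.5⌉ = 23.

n₁ = 15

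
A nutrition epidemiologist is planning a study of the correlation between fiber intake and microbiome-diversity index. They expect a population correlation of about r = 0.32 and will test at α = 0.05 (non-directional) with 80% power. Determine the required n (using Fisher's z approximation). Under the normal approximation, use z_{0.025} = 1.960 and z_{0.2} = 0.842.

n = 75

Fisher's z: C = ½·ln((1+r)/(1−r)) = ½·ln(1.9412) = 0.3316.
n = ((z_{α/2} + z_β)/C)² + 3.
(1.960 + 0.842) / 0.3316 = 2.802 / 0.3316 = 8.450.
n = 8.450² + 3 = 71.40 + 3 = 74.4.
Round up.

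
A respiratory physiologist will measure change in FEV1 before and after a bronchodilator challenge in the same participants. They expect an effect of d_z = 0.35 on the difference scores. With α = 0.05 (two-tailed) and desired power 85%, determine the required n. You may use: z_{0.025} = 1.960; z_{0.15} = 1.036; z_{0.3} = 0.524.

n = 74 pairs

For a paired (one-sample on differences) test: n = ((z_{α/2} + z_β) / d)².
z_{α/2} + z_β = 1.960 + 1.036 = 2.996.
n = (2.996 / 0.35)² = 8.560² = 73.27.
Round up.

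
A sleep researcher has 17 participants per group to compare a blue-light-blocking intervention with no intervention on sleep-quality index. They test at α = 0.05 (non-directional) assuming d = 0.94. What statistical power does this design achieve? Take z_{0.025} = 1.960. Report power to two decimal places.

For two equal groups, power = Φ(d·√(n/2) − z_{α/2}).
d·√(n/2) = 0.94 × √(17/2) = 0.94 × 2.915 = 2.741.
z_β = 2.741 − 1.960 = 0.781.
Power = Φ(0.781) = 0.782.

power ≈ 0.78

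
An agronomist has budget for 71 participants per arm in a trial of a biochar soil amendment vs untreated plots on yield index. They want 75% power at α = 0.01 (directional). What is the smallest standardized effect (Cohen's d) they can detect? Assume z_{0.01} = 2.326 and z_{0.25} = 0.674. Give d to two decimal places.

d_min ≈ 0.50

For two independent groups of n = 71 each: d_min = (z_{α} + z_β)·√(2/n).
z-sum = 2.326 + 0.674 = 3.000.
d_min = 3.000 × √(2/71) = 3.000 × 0.1678 = 0.504.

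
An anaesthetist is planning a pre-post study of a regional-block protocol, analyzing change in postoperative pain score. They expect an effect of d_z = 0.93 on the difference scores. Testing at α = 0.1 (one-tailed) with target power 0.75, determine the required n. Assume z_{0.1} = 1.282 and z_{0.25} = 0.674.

n = 5 pairs

For a paired (one-sample on differences) test: n = ((z_{α} + z_β) / d)².
z_{α} + z_β = 1.282 + 0.674 = 1.956.
n = (1.956 / 0.93)² = 2.103² = 4.42.
Round up.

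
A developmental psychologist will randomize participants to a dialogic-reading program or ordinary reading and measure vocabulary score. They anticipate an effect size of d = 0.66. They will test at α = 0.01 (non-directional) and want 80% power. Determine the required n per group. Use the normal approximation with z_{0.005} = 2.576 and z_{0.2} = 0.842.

For two independent groups with equal n: n = 2·((z_{α/2} + z_β) / d)².
z_{α/2} + z_β = 2.576 + 0.842 = 3.418.
n = 2 × (3.418 / 0.66)² = 2 × 5.179² = 2 × 26.82 = 53.6.
Round up to the next whole participant.

n = 54 per group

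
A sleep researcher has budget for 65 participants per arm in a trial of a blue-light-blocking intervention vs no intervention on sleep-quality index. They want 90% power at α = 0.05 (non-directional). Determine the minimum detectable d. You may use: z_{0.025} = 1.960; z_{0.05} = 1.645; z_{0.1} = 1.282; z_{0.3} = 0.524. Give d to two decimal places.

d_min ≈ 0.57

For two independent groups of n = 65 each: d_min = (z_{α/2} + z_β)·√(2/n).
z-sum = 1.960 + 1.282 = 3.242.
d_min = 3.242 × √(2/65) = 3.242 × 0.1754 = 0.569.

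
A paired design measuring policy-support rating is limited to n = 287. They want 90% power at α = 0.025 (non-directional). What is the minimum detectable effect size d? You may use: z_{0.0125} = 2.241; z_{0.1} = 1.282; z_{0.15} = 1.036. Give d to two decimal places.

For a single sample (or paired design) of n = 287: d_min = (z_{α/2} + z_β)/√n.
z-sum = 2.241 + 1.282 = 3.523.
d_min = 3.523 / √287 = 3.523 / 16.941 = 0.208.

d_min ≈ 0.21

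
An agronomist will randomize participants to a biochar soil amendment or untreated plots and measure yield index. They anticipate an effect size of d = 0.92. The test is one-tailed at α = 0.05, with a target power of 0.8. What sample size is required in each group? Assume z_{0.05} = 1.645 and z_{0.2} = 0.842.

For two independent groups with equal n: n = 2·((z_{α} + z_β) / d)².
z_{α} + z_β = 1.645 + 0.842 = 2.487.
n = 2 × (2.487 / 0.92)² = 2 × 2.703² = 2 × 7.31 = 14.6.
Round up to the next whole participant.

n = 15 per group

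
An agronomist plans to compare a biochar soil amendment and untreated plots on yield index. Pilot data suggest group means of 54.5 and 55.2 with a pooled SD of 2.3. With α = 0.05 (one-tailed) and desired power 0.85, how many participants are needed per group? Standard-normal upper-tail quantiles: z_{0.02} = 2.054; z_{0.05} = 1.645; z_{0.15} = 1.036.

Cohen's d = |M₁ − M₂| / SD_pooled = |54.5 − 55.2| / 2.3 = 0.7 / 2.3 = 0.304.
For two independent groups with equal n: n = 2·((z_{α} + z_β) / d)².
z_{α} + z_β = 1.645 + 1.036 = 2.681.
n = 2 × (2.681 / 0.304)² = 2 × 8.819² = 2 × 77.78 = 155.6.
Round up to the next whole participant.

n = 156 per group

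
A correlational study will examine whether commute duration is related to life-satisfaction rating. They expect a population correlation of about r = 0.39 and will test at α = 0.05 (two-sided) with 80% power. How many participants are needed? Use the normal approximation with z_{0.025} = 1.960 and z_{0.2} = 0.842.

Fisher's z: C = ½·ln((1+r)/(1−r)) = ½·ln(2.2787) = 0.4118.
n = ((z_{α/2} + z_β)/C)² + 3.
(1.960 + 0.842) / 0.4118 = 2.802 / 0.4118 = 6.804.
n = 6.804² + 3 = 46.30 + 3 = 49.3.
Round up.

n = 50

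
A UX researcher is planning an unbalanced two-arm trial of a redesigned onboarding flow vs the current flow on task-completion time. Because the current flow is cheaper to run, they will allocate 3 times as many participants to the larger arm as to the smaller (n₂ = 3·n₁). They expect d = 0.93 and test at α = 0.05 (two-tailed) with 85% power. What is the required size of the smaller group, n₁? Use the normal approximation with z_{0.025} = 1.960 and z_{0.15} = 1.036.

n₁ = 14

With allocation ratio k = n₂/n₁ = 3, Var(x̄₁−x̄₂) = σ²(1/n₁ + 1/(k·n₁)) = σ²·(k+1)/(k·n₁).
So n₁ = (1 + 1/k)·((z_{α/2} + z_β)/d)² = 1.333 × (2.996/0.93)².
n₁ = 1.333 × 10.38 = 13.8.
Round up: n₁ = 14, giving n₂ = 3 × 14 = 42.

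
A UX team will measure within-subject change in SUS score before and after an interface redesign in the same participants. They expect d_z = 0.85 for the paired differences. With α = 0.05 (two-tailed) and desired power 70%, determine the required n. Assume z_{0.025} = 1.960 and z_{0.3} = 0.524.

For a paired (one-sample on differences) test: n = ((z_{α/2} + z_β) / d)².
z_{α/2} + z_β = 1.960 + 0.524 = 2.484.
n = (2.484 / 0.85)² = 2.922² = 8.54.
Round up.

n = 9 pairs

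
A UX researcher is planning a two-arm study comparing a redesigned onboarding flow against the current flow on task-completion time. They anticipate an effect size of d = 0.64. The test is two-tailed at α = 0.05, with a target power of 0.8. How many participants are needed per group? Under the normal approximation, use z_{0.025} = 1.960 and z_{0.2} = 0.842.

n = 39 per group

For two independent groups with equal n: n = 2·((z_{α/2} + z_β) / d)².
z_{α/2} + z_β = 1.960 + 0.842 = 2.802.
n = 2 × (2.802 / 0.64)² = 2 × 4.378² = 2 × 19.17 = 38.3.
Round up to the next whole participant.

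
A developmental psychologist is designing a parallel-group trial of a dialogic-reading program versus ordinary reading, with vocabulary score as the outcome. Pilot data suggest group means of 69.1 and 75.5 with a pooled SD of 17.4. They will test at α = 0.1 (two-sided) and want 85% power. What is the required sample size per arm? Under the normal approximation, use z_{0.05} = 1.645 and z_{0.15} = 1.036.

Cohen's d = |M₁ − M₂| / SD_pooled = |69.1 − 75.5| / 17.4 = 6.4 / 17.4 = 0.368.
For two independent groups with equal n: n = 2·((z_{α/2} + z_β) / d)².
z_{α/2} + z_β = 1.645 + 1.036 = 2.681.
n = 2 × (2.681 / 0.368)² = 2 × 7.285² = 2 × 53.08 = 106.2.
Round up to the next whole participant.

n = 107 per group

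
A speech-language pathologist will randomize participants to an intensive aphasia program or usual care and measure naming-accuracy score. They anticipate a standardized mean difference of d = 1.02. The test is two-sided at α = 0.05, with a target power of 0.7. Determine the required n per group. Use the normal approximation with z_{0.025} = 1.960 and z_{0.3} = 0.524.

n = 12 per group

For two independent groups with equal n: n = 2·((z_{α/2} + z_β) / d)².
z_{α/2} + z_β = 1.960 + 0.524 = 2.484.
n = 2 × (2.484 / 1.02)² = 2 × 2.435² = 2 × 5.93 = 11.9.
Round up to the next whole participant.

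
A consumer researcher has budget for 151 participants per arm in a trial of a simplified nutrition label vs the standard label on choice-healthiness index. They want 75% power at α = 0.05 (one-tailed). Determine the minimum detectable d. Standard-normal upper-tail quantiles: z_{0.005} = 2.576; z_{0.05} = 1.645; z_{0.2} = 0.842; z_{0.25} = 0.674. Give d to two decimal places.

For two independent groups of n = 151 each: d_min = (z_{α} + z_β)·√(2/n).
z-sum = 1.645 + 0.674 = 2.319.
d_min = 2.319 × √(2/151) = 2.319 × 0.1151 = 0.267.

d_min ≈ 0.27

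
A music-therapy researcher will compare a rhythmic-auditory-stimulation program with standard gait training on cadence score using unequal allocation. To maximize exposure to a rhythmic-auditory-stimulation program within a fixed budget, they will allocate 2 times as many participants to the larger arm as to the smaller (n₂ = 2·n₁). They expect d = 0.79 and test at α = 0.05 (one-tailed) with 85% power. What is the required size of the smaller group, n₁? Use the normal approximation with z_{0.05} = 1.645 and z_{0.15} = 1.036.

With allocation ratio k = n₂/n₁ = 2, Var(x̄₁−x̄₂) = σ²(1/n₁ + 1/(k·n₁)) = σ²·(k+1)/(k·n₁).
So n₁ = (1 + 1/k)·((z_{α} + z_β)/d)² = 1.500 × (2.681/0.79)².
n₁ = 1.500 × 11.52 = 17.3.
Round up: n₁ = 18, giving n₂ = 2 × 18 = 36.

n₁ = 18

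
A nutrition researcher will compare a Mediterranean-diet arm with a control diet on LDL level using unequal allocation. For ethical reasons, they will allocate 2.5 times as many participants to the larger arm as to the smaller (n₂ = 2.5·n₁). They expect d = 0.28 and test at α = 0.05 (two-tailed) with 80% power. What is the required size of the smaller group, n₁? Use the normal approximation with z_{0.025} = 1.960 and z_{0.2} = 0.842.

n₁ = 141

With allocation ratio k = n₂/n₁ = 2.5, Var(x̄₁−x̄₂) = σ²(1/n₁ + 1/(k·n₁)) = σ²·(k+1)/(k·n₁).
So n₁ = (1 + 1/k)·((z_{α/2} + z_β)/d)² = 1.400 × (2.802/0.28)².
n₁ = 1.400 × 100.14 = 140.2.
Round up: n₁ = 141, giving n₂ = ⌈2.5 × 141⌉ = ⌈352.5⌉ = 353.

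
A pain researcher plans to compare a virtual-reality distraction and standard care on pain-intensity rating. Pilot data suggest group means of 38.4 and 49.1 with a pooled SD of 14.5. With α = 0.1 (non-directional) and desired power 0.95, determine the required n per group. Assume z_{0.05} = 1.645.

n = 40 per group

Cohen's d = |M₁ − M₂| / SD_pooled = |38.4 − 49.1| / 14.5 = 10.7 / 14.5 = 0.738.
For two independent groups with equal n: n = 2·((z_{α/2} + z_β) / d)².
z_{α/2} + z_β = 1.645 + 1.645 = 3.290.
n = 2 × (3.290 / 0.738)² = 2 × 4.458² = 2 × 19.87 = 39.7.
Round up to the next whole participant.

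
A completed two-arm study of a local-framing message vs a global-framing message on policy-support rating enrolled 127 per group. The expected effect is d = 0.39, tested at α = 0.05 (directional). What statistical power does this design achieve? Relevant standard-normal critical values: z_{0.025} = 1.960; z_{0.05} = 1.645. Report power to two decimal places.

power ≈ 0.93

For two equal groups, power = Φ(d·√(n/2) − z_{α}).
d·√(n/2) = 0.39 × √(127/2) = 0.39 × 7.969 = 3.108.
z_β = 3.108 − 1.645 = 1.463.
Power = Φ(1.463) = 0.928.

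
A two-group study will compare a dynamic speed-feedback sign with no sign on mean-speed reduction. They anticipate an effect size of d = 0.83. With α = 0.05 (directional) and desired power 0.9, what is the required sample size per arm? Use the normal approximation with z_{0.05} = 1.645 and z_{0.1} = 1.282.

n = 25 per group

For two independent groups with equal n: n = 2·((z_{α} + z_β) / d)².
z_{α} + z_β = 1.645 + 1.282 = 2.927.
n = 2 × (2.927 / 0.83)² = 2 × 3.527² = 2 × 12.44 = 24.9.
Round up to the next whole participant.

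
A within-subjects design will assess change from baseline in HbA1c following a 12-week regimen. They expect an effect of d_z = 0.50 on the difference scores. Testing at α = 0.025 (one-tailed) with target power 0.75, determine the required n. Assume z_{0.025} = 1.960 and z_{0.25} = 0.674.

n = 28 pairs

For a paired (one-sample on differences) test: n = ((z_{α} + z_β) / d)².
z_{α} + z_β = 1.960 + 0.674 = 2.634.
n = (2.634 / 0.50)² = 5.268² = 27.75.
Round up.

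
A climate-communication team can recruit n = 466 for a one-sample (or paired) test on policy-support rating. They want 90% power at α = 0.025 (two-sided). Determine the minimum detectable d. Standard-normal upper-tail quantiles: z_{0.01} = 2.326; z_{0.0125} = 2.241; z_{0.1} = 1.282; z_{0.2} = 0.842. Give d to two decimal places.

For a single sample (or paired design) of n = 466: d_min = (z_{α/2} + z_β)/√n.
z-sum = 2.241 + 1.282 = 3.523.
d_min = 3.523 / √466 = 3.523 / 21.587 = 0.163.

d_min ≈ 0.16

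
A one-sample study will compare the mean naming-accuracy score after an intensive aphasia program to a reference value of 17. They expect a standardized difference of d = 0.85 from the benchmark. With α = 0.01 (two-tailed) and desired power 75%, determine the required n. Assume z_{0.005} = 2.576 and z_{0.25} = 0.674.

For a one-sample test: n = ((z_{α/2} + z_β) / d)².
z_{α/2} + z_β = 2.576 + 0.674 = 3.250.
n = (3.250 / 0.85)² = 3.824² = 14.62.
Round up.

n = 15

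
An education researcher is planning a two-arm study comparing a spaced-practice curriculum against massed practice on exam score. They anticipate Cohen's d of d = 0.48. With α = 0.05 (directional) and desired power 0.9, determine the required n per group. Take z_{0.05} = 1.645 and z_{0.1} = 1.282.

n = 75 per group

For two independent groups with equal n: n = 2·((z_{α} + z_β) / d)².
z_{α} + z_β = 1.645 + 1.282 = 2.927.
n = 2 × (2.927 / 0.48)² = 2 × 6.098² = 2 × 37.18 = 74.4.
Round up to the next whole participant.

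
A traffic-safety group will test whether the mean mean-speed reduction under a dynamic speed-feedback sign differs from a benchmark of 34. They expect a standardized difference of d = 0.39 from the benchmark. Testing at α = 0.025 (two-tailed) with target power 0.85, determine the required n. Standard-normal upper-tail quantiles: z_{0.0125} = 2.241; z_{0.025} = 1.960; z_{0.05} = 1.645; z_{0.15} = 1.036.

n = 71

For a one-sample test: n = ((z_{α/2} + z_β) / d)².
z_{α/2} + z_β = 2.241 + 1.036 = 3.277.
n = (3.277 / 0.39)² = 8.403² = 70.60.
Round up.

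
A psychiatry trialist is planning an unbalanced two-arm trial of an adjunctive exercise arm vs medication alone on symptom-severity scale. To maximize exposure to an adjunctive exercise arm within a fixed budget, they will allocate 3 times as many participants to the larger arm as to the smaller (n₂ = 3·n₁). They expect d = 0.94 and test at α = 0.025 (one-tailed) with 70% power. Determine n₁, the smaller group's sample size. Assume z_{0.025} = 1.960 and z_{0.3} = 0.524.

n₁ = 10

With allocation ratio k = n₂/n₁ = 3, Var(x̄₁−x̄₂) = σ²(1/n₁ + 1/(k·n₁)) = σ²·(k+1)/(k·n₁).
So n₁ = (1 + 1/k)·((z_{α} + z_β)/d)² = 1.333 × (2.484/0.94)².
n₁ = 1.333 × 6.98 = 9.3.
Round up: n₁ = 10, giving n₂ = 3 × 10 = 30.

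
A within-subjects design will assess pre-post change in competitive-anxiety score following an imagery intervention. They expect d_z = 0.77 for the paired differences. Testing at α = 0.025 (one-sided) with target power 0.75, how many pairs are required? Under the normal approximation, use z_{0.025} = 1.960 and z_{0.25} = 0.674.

n = 12 pairs

For a paired (one-sample on differences) test: n = ((z_{α} + z_β) / d)².
z_{α} + z_β = 1.960 + 0.674 = 2.634.
n = (2.634 / 0.77)² = 3.421² = 11.70.
Round up.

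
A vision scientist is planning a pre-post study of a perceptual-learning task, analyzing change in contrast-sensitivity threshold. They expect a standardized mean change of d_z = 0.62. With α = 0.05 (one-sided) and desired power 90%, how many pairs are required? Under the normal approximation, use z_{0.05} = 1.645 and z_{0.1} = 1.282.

n = 23 pairs

For a paired (one-sample on differences) test: n = ((z_{α} + z_β) / d)².
z_{α} + z_β = 1.645 + 1.282 = 2.927.
n = (2.927 / 0.62)² = 4.721² = 22.29.
Round up.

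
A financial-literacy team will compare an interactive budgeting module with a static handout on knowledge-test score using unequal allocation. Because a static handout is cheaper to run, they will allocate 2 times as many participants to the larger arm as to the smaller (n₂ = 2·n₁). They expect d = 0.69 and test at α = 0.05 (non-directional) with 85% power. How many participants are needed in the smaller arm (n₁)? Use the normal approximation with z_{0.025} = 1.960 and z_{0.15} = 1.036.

n₁ = 29

With allocation ratio k = n₂/n₁ = 2, Var(x̄₁−x̄₂) = σ²(1/n₁ + 1/(k·n₁)) = σ²·(k+1)/(k·n₁).
So n₁ = (1 + 1/k)·((z_{α/2} + z_β)/d)² = 1.500 × (2.996/0.69)².
n₁ = 1.500 × 18.85 = 28.3.
Round up: n₁ = 29, giving n₂ = 2 × 29 = 58.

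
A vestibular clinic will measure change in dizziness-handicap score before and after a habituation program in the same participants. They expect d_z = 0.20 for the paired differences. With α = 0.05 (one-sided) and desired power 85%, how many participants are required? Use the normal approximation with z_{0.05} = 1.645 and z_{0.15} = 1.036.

n = 180 pairs

For a paired (one-sample on differences) test: n = ((z_{α} + z_β) / d)².
z_{α} + z_β = 1.645 + 1.036 = 2.681.
n = (2.681 / 0.20)² = 13.405² = 179.69.
Round up.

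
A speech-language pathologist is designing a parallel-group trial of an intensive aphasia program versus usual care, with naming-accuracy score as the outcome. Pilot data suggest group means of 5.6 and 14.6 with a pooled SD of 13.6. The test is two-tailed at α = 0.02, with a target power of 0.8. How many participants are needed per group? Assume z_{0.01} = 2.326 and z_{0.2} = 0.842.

Cohen's d = |M₁ − M₂| / SD_pooled = |5.6 − 14.6| / 13.6 = 9.0 / 13.6 = 0.662.
For two independent groups with equal n: n = 2·((z_{α/2} + z_β) / d)².
z_{α/2} + z_β = 2.326 + 0.842 = 3.168.
n = 2 × (3.168 / 0.662)² = 2 × 4.785² = 2 × 22.90 = 45.8.
Round up to the next whole participant.

n = 46 per group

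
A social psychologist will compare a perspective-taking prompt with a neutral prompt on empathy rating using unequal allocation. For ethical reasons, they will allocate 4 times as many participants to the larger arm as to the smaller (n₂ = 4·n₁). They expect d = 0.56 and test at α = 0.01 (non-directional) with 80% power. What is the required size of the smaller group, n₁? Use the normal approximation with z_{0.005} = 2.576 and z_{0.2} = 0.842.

n₁ = 47

With allocation ratio k = n₂/n₁ = 4, Var(x̄₁−x̄₂) = σ²(1/n₁ + 1/(k·n₁)) = σ²·(k+1)/(k·n₁).
So n₁ = (1 + 1/k)·((z_{α/2} + z_β)/d)² = 1.250 × (3.418/0.56)².
n₁ = 1.250 × 37.25 = 46.6.
Round up: n₁ = 47, giving n₂ = 4 × 47 = 188.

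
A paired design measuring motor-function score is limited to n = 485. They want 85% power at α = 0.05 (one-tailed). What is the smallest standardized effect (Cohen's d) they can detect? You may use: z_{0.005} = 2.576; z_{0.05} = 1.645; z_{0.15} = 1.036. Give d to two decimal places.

d_min ≈ 0.12

For a single sample (or paired design) of n = 485: d_min = (z_{α} + z_β)/√n.
z-sum = 1.645 + 1.036 = 2.681.
d_min = 2.681 / √485 = 2.681 / 22.023 = 0.122.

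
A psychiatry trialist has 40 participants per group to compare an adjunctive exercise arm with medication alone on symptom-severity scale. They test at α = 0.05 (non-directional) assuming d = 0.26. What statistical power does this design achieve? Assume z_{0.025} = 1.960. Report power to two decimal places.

For two equal groups, power = Φ(d·√(n/2) − z_{α/2}).
d·√(n/2) = 0.26 × √(40/2) = 0.26 × 4.472 = 1.163.
z_β = 1.163 − 1.960 = -0.797.
Power = Φ(-0.797) = 0.213.

power ≈ 0.21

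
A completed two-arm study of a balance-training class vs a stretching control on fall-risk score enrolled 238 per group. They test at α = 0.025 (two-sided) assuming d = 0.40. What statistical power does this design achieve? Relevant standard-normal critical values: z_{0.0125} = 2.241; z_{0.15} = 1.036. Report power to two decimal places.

power ≈ 0.98

For two equal groups, power = Φ(d·√(n/2) − z_{α/2}).
d·√(n/2) = 0.40 × √(238/2) = 0.40 × 10.909 = 4.363.
z_β = 4.363 − 2.241 = 2.122.
Power = Φ(2.122) = 0.983.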